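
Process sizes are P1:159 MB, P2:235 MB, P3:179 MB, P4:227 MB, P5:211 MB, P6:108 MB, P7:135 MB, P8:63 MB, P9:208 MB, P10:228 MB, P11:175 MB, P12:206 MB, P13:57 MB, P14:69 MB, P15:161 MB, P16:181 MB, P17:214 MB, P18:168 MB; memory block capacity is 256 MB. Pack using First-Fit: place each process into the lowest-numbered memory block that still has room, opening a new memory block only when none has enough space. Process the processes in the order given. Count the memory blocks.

Put P1 (159 MB) in memory block 1; 97 MB remain.
Put P2 (235 MB) in memory block 2; 21 MB remain.
Put P3 (179 MB) in memory block 3; 77 MB remain.
Put P4 (227 MB) in memory block 4; 29 MB remain.
Put P5 (211 MB) in memory block 5; 45 MB remain.
Put P6 (108 MB) in memory block 6; 148 MB remain.
Put P7 (135 MB) in memory block 6; 13 MB remain.
Put P8 (63 MB) in memory block 1; 34 MB remain.
Put P9 (208 MB) in memory block 7; 48 MB remain.
Put P10 (228 MB) in memory block 8; 28 MB remain.
Put P11 (175 MB) in memory block 9; 81 MB remain.
Put P12 (206 MB) in memory block 10; 50 MB remain.
Put P13 (57 MB) in memory block 3; 20 MB remain.
Put P14 (69 MB) in memory block 9; 12 MB remain.
Put P15 (161 MB) in memory block 11; 95 MB remain.
Put P16 (181 MB) in memory block 12; 75 MB remain.
Put P17 (214 MB) in memory block 13; 42 MB remain.
Put P18 (168 MB) in memory block 14; 88 MB remain.

14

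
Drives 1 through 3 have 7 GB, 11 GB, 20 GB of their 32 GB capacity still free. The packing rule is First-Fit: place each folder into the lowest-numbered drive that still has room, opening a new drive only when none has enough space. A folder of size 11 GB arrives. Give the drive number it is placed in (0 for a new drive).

Drives with room: drive 2 (11 GB), drive 3 (20 GB).
The first with room is drive 2.

2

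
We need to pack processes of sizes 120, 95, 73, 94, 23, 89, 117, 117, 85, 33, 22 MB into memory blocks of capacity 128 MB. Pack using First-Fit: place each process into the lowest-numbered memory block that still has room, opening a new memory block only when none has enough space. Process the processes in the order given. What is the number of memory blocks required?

120 MB → memory block 1 (remaining 8 MB)
95 MB → memory block 2 (remaining 33 MB)
73 MB → memory block 3 (remaining 55 MB)
94 MB → memory block 4 (remaining 34 MB)
23 MB → memory block 2 (remaining 10 MB)
89 MB → memory block 5 (remaining 39 MB)
117 MB → memory block 6 (remaining 11 MB)
117 MB → memory block 7 (remaining 11 MB)
85 MB → memory block 8 (remaining 43 MB)
33 MB → memory block 3 (remaining 22 MB)
22 MB → memory block 3 (remaining 0 MB)

8 memory blocks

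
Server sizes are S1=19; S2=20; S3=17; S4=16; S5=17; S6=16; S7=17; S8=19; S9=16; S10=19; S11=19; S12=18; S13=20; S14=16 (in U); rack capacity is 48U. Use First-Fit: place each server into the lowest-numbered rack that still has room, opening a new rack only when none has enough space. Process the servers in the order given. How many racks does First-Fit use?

7 racks

rack 1: place S1 (19U), 29U left
rack 1: place S2 (20U), 9U left
rack 2: place S3 (17U), 31U left
rack 2: place S4 (16U), 15U left
rack 3: place S5 (17U), 31U left
rack 3: place S6 (16U), 15U left
rack 4: place S7 (17U), 31U left
rack 4: place S8 (19U), 12U left
rack 5: place S9 (16U), 32U left
rack 5: place S10 (19U), 13U left
rack 6: place S11 (19U), 29U left
rack 6: place S12 (18U), 11U left
rack 7: place S13 (20U), 28U left
rack 7: place S14 (16U), 12U left
Final racks: [19,20] [17,16] [17,16] [17,19] [16,19] [19,18] [20,16].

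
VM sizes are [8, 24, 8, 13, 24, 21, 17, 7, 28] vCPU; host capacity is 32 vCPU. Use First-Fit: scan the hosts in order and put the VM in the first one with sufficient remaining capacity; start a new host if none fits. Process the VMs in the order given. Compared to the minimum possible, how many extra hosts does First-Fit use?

First-Fit: [8,24] [8,13,7] [24] [21] [17] [28] → 6 hosts.
Total size 150 vCPU; any packing needs at least ⌈150/32⌉ = 5 hosts.
An optimal packing achieves that bound: [28] [24,8] [24,8] [21,7] [17,13] → 5 hosts.
Excess: 6 − 5 = 1.

1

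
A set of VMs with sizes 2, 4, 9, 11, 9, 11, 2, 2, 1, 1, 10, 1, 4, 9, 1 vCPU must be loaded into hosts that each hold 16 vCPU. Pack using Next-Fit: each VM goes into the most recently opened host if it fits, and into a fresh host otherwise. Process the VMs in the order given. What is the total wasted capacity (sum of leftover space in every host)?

19

host 1: place 2 vCPU, 14 vCPU left
host 1: place 4 vCPU, 10 vCPU left
host 1: place 9 vCPU, 1 vCPU left
host 2: place 11 vCPU, 5 vCPU left
host 3: place 9 vCPU, 7 vCPU left
host 4: place 11 vCPU, 5 vCPU left
host 4: place 2 vCPU, 3 vCPU left
host 4: place 2 vCPU, 1 vCPU left
host 4: place 1 vCPU, 0 vCPU left
host 5: place 1 vCPU, 15 vCPU left
host 5: place 10 vCPU, 5 vCPU left
host 5: place 1 vCPU, 4 vCPU left
host 5: place 4 vCPU, 0 vCPU left
host 6: place 9 vCPU, 7 vCPU left
host 6: place 1 vCPU, 6 vCPU left
6 hosts × 16 vCPU = 96 vCPU; used 77 vCPU; unused 19 vCPU.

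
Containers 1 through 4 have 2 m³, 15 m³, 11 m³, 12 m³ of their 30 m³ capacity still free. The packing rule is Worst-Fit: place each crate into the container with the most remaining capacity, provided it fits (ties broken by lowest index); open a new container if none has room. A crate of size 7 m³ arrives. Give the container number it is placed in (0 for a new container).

Containers with room: container 2 (15 m³), container 3 (11 m³), container 4 (12 m³).
Most room is container 2 with 15 m³ free.

2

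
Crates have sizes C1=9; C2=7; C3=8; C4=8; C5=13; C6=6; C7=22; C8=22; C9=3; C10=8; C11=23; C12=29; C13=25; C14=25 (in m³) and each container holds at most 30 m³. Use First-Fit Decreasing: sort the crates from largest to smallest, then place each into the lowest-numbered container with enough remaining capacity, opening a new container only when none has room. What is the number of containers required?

8

Sorted descending: 29, 25, 25, 23, 22, 22, 13, 9, 8, 8, 8, 7, 6, 3.
container 1: place 29 m³, 1 m³ left
container 2: place 25 m³, 5 m³ left
container 3: place 25 m³, 5 m³ left
container 4: place 23 m³, 7 m³ left
container 5: place 22 m³, 8 m³ left
container 6: place 22 m³, 8 m³ left
container 7: place 13 m³, 17 m³ left
container 7: place 9 m³, 8 m³ left
container 5: place 8 m³, 0 m³ left
container 6: place 8 m³, 0 m³ left
container 7: place 8 m³, 0 m³ left
container 4: place 7 m³, 0 m³ left
container 8: place 6 m³, 24 m³ left
container 2: place 3 m³, 2 m³ left
Final containers: [29] [25,3] [25] [23,7] [22,8] [22,8] [13,9,8] [6].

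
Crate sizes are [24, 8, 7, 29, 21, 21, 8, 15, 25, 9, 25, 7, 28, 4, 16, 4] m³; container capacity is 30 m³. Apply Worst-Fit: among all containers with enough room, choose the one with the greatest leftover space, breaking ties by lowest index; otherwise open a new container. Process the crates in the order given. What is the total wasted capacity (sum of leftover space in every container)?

49

Put 24 m³ in container 1; 6 m³ remain.
Put 8 m³ in container 2; 22 m³ remain.
Put 7 m³ in container 2; 15 m³ remain.
Put 29 m³ in container 3; 1 m³ remain.
Put 21 m³ in container 4; 9 m³ remain.
Put 21 m³ in container 5; 9 m³ remain.
Put 8 m³ in container 2; 7 m³ remain.
Put 15 m³ in container 6; 15 m³ remain.
Put 25 m³ in container 7; 5 m³ remain.
Put 9 m³ in container 6; 6 m³ remain.
Put 25 m³ in container 8; 5 m³ remain.
Put 7 m³ in container 4; 2 m³ remain.
Put 28 m³ in container 9; 2 m³ remain.
Put 4 m³ in container 5; 5 m³ remain.
Put 16 m³ in container 10; 14 m³ remain.
Put 4 m³ in container 10; 10 m³ remain.
10 containers × 30 m³ = 300 m³; used 251 m³; unused 49 m³.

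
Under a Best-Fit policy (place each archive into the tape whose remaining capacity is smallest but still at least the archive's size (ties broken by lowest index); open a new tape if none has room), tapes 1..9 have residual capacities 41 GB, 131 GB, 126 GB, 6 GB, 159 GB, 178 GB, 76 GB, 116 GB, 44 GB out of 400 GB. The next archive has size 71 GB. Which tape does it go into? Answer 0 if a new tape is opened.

Tapes with room: tape 2 (131 GB), tape 3 (126 GB), tape 5 (159 GB), tape 6 (178 GB), tape 7 (76 GB), tape 8 (116 GB).
Tightest fit is tape 7 with 76 GB free.

7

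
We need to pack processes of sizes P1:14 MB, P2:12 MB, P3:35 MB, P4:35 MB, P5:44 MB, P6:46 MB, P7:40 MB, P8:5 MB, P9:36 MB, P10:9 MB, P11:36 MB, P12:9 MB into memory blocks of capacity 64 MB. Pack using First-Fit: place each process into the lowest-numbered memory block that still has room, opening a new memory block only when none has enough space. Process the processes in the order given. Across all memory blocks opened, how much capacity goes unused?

127

memory block 1: place P1 (14 MB), 50 MB left
memory block 1: place P2 (12 MB), 38 MB left
memory block 1: place P3 (35 MB), 3 MB left
memory block 2: place P4 (35 MB), 29 MB left
memory block 3: place P5 (44 MB), 20 MB left
memory block 4: place P6 (46 MB), 18 MB left
memory block 5: place P7 (40 MB), 24 MB left
memory block 2: place P8 (5 MB), 24 MB left
memory block 6: place P9 (36 MB), 28 MB left
memory block 2: place P10 (9 MB), 15 MB left
memory block 7: place P11 (36 MB), 28 MB left
memory block 2: place P12 (9 MB), 6 MB left
7 memory blocks × 64 MB = 448 MB; used 321 MB; unused 127 MB.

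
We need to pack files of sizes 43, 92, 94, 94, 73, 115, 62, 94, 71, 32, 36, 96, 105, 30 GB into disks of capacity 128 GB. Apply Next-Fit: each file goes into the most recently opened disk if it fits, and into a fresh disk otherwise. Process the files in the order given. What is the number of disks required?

13

43 GB → disk 1 (remaining 85 GB)
92 GB → disk 2 (remaining 36 GB)
94 GB → disk 3 (remaining 34 GB)
94 GB → disk 4 (remaining 34 GB)
73 GB → disk 5 (remaining 55 GB)
115 GB → disk 6 (remaining 13 GB)
62 GB → disk 7 (remaining 66 GB)
94 GB → disk 8 (remaining 34 GB)
71 GB → disk 9 (remaining 57 GB)
32 GB → disk 9 (remaining 25 GB)
36 GB → disk 10 (remaining 92 GB)
96 GB → disk 11 (remaining 32 GB)
105 GB → disk 12 (remaining 23 GB)
30 GB → disk 13 (remaining 98 GB)
Final disks: [43] [92] [94] [94] [73] [115] [62] [94] [71,32] [36] [96] [105] [30].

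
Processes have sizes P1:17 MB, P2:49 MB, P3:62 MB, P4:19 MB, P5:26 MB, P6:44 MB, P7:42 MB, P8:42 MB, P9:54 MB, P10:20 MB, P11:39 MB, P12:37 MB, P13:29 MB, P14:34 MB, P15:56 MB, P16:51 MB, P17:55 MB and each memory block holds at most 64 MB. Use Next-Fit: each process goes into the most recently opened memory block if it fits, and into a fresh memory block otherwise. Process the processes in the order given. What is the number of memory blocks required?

Put P1 (17 MB) in memory block 1; 47 MB remain.
Put P2 (49 MB) in memory block 2; 15 MB remain.
Put P3 (62 MB) in memory block 3; 2 MB remain.
Put P4 (19 MB) in memory block 4; 45 MB remain.
Put P5 (26 MB) in memory block 4; 19 MB remain.
Put P6 (44 MB) in memory block 5; 20 MB remain.
Put P7 (42 MB) in memory block 6; 22 MB remain.
Put P8 (42 MB) in memory block 7; 22 MB remain.
Put P9 (54 MB) in memory block 8; 10 MB remain.
Put P10 (20 MB) in memory block 9; 44 MB remain.
Put P11 (39 MB) in memory block 9; 5 MB remain.
Put P12 (37 MB) in memory block 10; 27 MB remain.
Put P13 (29 MB) in memory block 11; 35 MB remain.
Put P14 (34 MB) in memory block 11; 1 MB remain.
Put P15 (56 MB) in memory block 12; 8 MB remain.
Put P16 (51 MB) in memory block 13; 13 MB remain.
Put P17 (55 MB) in memory block 14; 9 MB remain.

14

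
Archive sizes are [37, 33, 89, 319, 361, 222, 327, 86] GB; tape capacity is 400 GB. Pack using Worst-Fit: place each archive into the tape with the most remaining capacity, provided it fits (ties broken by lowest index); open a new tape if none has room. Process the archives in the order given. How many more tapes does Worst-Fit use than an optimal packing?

1

Worst-Fit: [37,33,89,222] [319] [361] [327] [86] → 5 tapes.
Total size 1474 GB; any packing needs at least ⌈1474/400⌉ = 4 tapes.
An optimal packing achieves that bound: [361,37] [327,33] [319] [222,89,86] → 4 tapes.
Excess: 5 − 4 = 1.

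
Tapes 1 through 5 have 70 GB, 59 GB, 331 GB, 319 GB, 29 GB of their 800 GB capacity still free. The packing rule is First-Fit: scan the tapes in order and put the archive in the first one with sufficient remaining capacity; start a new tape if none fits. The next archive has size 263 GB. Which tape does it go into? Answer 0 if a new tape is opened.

3

Tapes with room: tape 3 (331 GB), tape 4 (319 GB).
The first with room is tape 3.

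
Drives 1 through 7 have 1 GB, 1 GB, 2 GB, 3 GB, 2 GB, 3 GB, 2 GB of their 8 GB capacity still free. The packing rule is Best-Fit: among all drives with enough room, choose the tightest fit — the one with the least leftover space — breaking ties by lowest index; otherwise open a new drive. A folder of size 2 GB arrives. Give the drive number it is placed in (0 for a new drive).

3

Drives with room: drive 3 (2 GB), drive 4 (3 GB), drive 5 (2 GB), drive 6 (3 GB), drive 7 (2 GB).
Tightest fit is drive 3 with 2 GB free.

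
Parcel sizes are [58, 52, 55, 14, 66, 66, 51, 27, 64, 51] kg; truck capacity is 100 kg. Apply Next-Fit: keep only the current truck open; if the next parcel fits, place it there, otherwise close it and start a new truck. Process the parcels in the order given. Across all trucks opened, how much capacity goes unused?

truck 1: place 58 kg, 42 kg left
truck 2: place 52 kg, 48 kg left
truck 3: place 55 kg, 45 kg left
truck 3: place 14 kg, 31 kg left
truck 4: place 66 kg, 34 kg left
truck 5: place 66 kg, 34 kg left
truck 6: place 51 kg, 49 kg left
truck 6: place 27 kg, 22 kg left
truck 7: place 64 kg, 36 kg left
truck 8: place 51 kg, 49 kg left
8 trucks × 100 kg = 800 kg; used 504 kg; unused 296 kg.

296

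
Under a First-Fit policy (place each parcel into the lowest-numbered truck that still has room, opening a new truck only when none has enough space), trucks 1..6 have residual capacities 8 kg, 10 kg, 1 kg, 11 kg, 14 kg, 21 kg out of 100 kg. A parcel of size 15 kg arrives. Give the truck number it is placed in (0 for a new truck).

6

Trucks with room: truck 6 (21 kg).
The first with room is truck 6.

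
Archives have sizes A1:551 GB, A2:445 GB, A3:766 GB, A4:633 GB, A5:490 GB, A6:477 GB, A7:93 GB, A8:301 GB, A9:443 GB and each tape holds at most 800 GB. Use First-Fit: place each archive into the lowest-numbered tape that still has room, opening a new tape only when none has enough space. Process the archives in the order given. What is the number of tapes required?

tape 1: place A1 (551 GB), 249 GB left
tape 2: place A2 (445 GB), 355 GB left
tape 3: place A3 (766 GB), 34 GB left
tape 4: place A4 (633 GB), 167 GB left
tape 5: place A5 (490 GB), 310 GB left
tape 6: place A6 (477 GB), 323 GB left
tape 1: place A7 (93 GB), 156 GB left
tape 2: place A8 (301 GB), 54 GB left
tape 7: place A9 (443 GB), 357 GB left

7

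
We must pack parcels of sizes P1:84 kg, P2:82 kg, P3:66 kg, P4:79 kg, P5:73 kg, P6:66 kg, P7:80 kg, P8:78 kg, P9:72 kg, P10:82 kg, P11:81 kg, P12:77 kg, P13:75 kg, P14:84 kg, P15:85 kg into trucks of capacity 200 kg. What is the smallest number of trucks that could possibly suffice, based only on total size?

6

Total size = 84 + 82 + 66 + 79 + 73 + 66 + 80 + 78 + 72 + 82 + 81 + 77 + 75 + 84 + 85 = 1164 kg.
⌈1164 / 200⌉ = 6.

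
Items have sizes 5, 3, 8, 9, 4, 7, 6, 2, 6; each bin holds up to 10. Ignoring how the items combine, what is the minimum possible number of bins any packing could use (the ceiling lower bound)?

Total size = 5 + 3 + 8 + 9 + 4 + 7 + 6 + 2 + 6 = 50.
⌈50 / 10⌉ = 5.

5 bins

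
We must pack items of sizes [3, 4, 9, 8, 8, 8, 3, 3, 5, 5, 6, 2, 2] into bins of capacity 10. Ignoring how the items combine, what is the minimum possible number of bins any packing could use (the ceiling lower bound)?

7

Total size = 3 + 4 + 9 + 8 + 8 + 8 + 3 + 3 + 5 + 5 + 6 + 2 + 2 = 66.
⌈66 / 10⌉ = 7.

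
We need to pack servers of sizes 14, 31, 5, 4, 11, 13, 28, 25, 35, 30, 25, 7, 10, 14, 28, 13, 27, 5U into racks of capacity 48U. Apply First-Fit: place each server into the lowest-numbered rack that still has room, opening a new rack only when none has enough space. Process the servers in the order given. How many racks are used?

9

rack 1: place 14U, 34U left
rack 1: place 31U, 3U left
rack 2: place 5U, 43U left
rack 2: place 4U, 39U left
rack 2: place 11U, 28U left
rack 2: place 13U, 15U left
rack 3: place 28U, 20U left
rack 4: place 25U, 23U left
rack 5: place 35U, 13U left
rack 6: place 30U, 18U left
rack 7: place 25U, 23U left
rack 2: place 7U, 8U left
rack 3: place 10U, 10U left
rack 4: place 14U, 9U left
rack 8: place 28U, 20U left
rack 5: place 13U, 0U left
rack 9: place 27U, 21U left
rack 2: place 5U, 3U left
Final racks: [14,31] [5,4,11,13,7,5] [28,10] [25,14] [35,13] [30] [25] [28] [27].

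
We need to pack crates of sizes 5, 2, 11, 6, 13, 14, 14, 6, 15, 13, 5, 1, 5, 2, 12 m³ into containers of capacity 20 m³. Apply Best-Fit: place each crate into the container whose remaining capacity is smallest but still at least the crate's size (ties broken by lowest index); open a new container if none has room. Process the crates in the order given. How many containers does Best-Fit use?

7

container 1: place 5 m³, 15 m³ left
container 1: place 2 m³, 13 m³ left
container 1: place 11 m³, 2 m³ left
container 2: place 6 m³, 14 m³ left
container 2: place 13 m³, 1 m³ left
container 3: place 14 m³, 6 m³ left
container 4: place 14 m³, 6 m³ left
container 3: place 6 m³, 0 m³ left
container 5: place 15 m³, 5 m³ left
container 6: place 13 m³, 7 m³ left
container 5: place 5 m³, 0 m³ left
container 2: place 1 m³, 0 m³ left
container 4: place 5 m³, 1 m³ left
container 1: place 2 m³, 0 m³ left
container 7: place 12 m³, 8 m³ left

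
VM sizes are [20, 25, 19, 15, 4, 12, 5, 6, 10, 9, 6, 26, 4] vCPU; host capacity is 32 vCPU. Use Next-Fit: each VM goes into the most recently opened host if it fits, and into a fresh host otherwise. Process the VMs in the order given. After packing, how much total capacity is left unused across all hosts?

63

20 vCPU → host 1 (remaining 12 vCPU)
25 vCPU → host 2 (remaining 7 vCPU)
19 vCPU → host 3 (remaining 13 vCPU)
15 vCPU → host 4 (remaining 17 vCPU)
4 vCPU → host 4 (remaining 13 vCPU)
12 vCPU → host 4 (remaining 1 vCPU)
5 vCPU → host 5 (remaining 27 vCPU)
6 vCPU → host 5 (remaining 21 vCPU)
10 vCPU → host 5 (remaining 11 vCPU)
9 vCPU → host 5 (remaining 2 vCPU)
6 vCPU → host 6 (remaining 26 vCPU)
26 vCPU → host 6 (remaining 0 vCPU)
4 vCPU → host 7 (remaining 28 vCPU)
7 hosts × 32 vCPU = 224 vCPU; used 161 vCPU; unused 63 vCPU.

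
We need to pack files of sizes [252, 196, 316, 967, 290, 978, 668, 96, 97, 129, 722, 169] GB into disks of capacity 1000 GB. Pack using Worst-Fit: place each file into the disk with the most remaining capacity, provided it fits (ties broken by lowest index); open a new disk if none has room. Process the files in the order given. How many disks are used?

252 GB → disk 1 (remaining 748 GB)
196 GB → disk 1 (remaining 552 GB)
316 GB → disk 1 (remaining 236 GB)
967 GB → disk 2 (remaining 33 GB)
290 GB → disk 3 (remaining 710 GB)
978 GB → disk 4 (remaining 22 GB)
668 GB → disk 3 (remaining 42 GB)
96 GB → disk 1 (remaining 140 GB)
97 GB → disk 1 (remaining 43 GB)
129 GB → disk 5 (remaining 871 GB)
722 GB → disk 5 (remaining 149 GB)
169 GB → disk 6 (remaining 831 GB)

6 disks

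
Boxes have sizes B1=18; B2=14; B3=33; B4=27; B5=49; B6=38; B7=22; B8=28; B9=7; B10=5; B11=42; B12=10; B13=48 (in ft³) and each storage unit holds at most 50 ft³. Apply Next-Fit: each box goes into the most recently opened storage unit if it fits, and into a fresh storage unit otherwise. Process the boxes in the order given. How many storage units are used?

Put B1 (18 ft³) in storage unit 1; 32 ft³ remain.
Put B2 (14 ft³) in storage unit 1; 18 ft³ remain.
Put B3 (33 ft³) in storage unit 2; 17 ft³ remain.
Put B4 (27 ft³) in storage unit 3; 23 ft³ remain.
Put B5 (49 ft³) in storage unit 4; 1 ft³ remain.
Put B6 (38 ft³) in storage unit 5; 12 ft³ remain.
Put B7 (22 ft³) in storage unit 6; 28 ft³ remain.
Put B8 (28 ft³) in storage unit 6; 0 ft³ remain.
Put B9 (7 ft³) in storage unit 7; 43 ft³ remain.
Put B10 (5 ft³) in storage unit 7; 38 ft³ remain.
Put B11 (42 ft³) in storage unit 8; 8 ft³ remain.
Put B12 (10 ft³) in storage unit 9; 40 ft³ remain.
Put B13 (48 ft³) in storage unit 10; 2 ft³ remain.

10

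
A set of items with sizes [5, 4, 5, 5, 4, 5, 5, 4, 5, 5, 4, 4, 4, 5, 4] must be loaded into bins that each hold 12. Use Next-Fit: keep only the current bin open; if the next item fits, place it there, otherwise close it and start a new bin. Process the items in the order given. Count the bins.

bin 1: place 5, 7 left
bin 1: place 4, 3 left
bin 2: place 5, 7 left
bin 2: place 5, 2 left
bin 3: place 4, 8 left
bin 3: place 5, 3 left
bin 4: place 5, 7 left
bin 4: place 4, 3 left
bin 5: place 5, 7 left
bin 5: place 5, 2 left
bin 6: place 4, 8 left
bin 6: place 4, 4 left
bin 6: place 4, 0 left
bin 7: place 5, 7 left
bin 7: place 4, 3 left
Final bins: [5,4] [5,5] [4,5] [5,4] [5,5] [4,4,4] [5,4].

7 bins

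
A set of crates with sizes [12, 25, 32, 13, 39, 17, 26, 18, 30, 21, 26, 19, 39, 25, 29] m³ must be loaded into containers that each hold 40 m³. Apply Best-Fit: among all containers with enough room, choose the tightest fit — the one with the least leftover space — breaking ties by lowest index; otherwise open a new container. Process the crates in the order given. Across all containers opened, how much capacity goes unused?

Put 12 m³ in container 1; 28 m³ remain.
Put 25 m³ in container 1; 3 m³ remain.
Put 32 m³ in container 2; 8 m³ remain.
Put 13 m³ in container 3; 27 m³ remain.
Put 39 m³ in container 4; 1 m³ remain.
Put 17 m³ in container 3; 10 m³ remain.
Put 26 m³ in container 5; 14 m³ remain.
Put 18 m³ in container 6; 22 m³ remain.
Put 30 m³ in container 7; 10 m³ remain.
Put 21 m³ in container 6; 1 m³ remain.
Put 26 m³ in container 8; 14 m³ remain.
Put 19 m³ in container 9; 21 m³ remain.
Put 39 m³ in container 10; 1 m³ remain.
Put 25 m³ in container 11; 15 m³ remain.
Put 29 m³ in container 12; 11 m³ remain.
12 containers × 40 m³ = 480 m³; used 371 m³; unused 109 m³.

109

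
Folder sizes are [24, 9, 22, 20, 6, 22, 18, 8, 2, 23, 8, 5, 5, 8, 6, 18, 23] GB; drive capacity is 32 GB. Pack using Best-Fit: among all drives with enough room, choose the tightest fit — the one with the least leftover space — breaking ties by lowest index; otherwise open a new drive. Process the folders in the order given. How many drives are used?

24 GB → drive 1 (remaining 8 GB)
9 GB → drive 2 (remaining 23 GB)
22 GB → drive 2 (remaining 1 GB)
20 GB → drive 3 (remaining 12 GB)
6 GB → drive 1 (remaining 2 GB)
22 GB → drive 4 (remaining 10 GB)
18 GB → drive 5 (remaining 14 GB)
8 GB → drive 4 (remaining 2 GB)
2 GB → drive 1 (remaining 0 GB)
23 GB → drive 6 (remaining 9 GB)
8 GB → drive 6 (remaining 1 GB)
5 GB → drive 3 (remaining 7 GB)
5 GB → drive 3 (remaining 2 GB)
8 GB → drive 5 (remaining 6 GB)
6 GB → drive 5 (remaining 0 GB)
18 GB → drive 7 (remaining 14 GB)
23 GB → drive 8 (remaining 9 GB)

8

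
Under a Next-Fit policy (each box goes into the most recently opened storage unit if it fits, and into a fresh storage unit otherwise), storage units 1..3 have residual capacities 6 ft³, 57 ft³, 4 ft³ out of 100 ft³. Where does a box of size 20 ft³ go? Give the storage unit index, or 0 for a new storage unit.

0

Next-Fit only looks at storage unit 3, which has 4 ft³ free.
20 ft³ does not fit, so a new storage unit is opened.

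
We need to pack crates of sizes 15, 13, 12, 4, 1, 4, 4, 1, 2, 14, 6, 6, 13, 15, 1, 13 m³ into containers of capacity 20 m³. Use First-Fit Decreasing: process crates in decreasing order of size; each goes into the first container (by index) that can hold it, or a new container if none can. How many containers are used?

7

Sorted descending: 15, 15, 14, 13, 13, 13, 12, 6, 6, 4, 4, 4, 2, 1, 1, 1.
Put 15 m³ in container 1; 5 m³ remain.
Put 15 m³ in container 2; 5 m³ remain.
Put 14 m³ in container 3; 6 m³ remain.
Put 13 m³ in container 4; 7 m³ remain.
Put 13 m³ in container 5; 7 m³ remain.
Put 13 m³ in container 6; 7 m³ remain.
Put 12 m³ in container 7; 8 m³ remain.
Put 6 m³ in container 3; 0 m³ remain.
Put 6 m³ in container 4; 1 m³ remain.
Put 4 m³ in container 1; 1 m³ remain.
Put 4 m³ in container 2; 1 m³ remain.
Put 4 m³ in container 5; 3 m³ remain.
Put 2 m³ in container 5; 1 m³ remain.
Put 1 m³ in container 1; 0 m³ remain.
Put 1 m³ in container 2; 0 m³ remain.
Put 1 m³ in container 4; 0 m³ remain.
Final containers: [15,4,1] [15,4,1] [14,6] [13,6,1] [13,4,2] [13] [12].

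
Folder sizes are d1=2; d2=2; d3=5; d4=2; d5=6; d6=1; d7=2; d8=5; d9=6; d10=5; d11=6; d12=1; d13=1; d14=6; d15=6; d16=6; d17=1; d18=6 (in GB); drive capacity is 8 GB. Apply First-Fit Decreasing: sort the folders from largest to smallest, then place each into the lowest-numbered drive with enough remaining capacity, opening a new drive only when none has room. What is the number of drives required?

Sorted descending: 6, 6, 6, 6, 6, 6, 6, 5, 5, 5, 2, 2, 2, 2, 1, 1, 1, 1.
6 GB → drive 1 (remaining 2 GB)
6 GB → drive 2 (remaining 2 GB)
6 GB → drive 3 (remaining 2 GB)
6 GB → drive 4 (remaining 2 GB)
6 GB → drive 5 (remaining 2 GB)
6 GB → drive 6 (remaining 2 GB)
6 GB → drive 7 (remaining 2 GB)
5 GB → drive 8 (remaining 3 GB)
5 GB → drive 9 (remaining 3 GB)
5 GB → drive 10 (remaining 3 GB)
2 GB → drive 1 (remaining 0 GB)
2 GB → drive 2 (remaining 0 GB)
2 GB → drive 3 (remaining 0 GB)
2 GB → drive 4 (remaining 0 GB)
1 GB → drive 5 (remaining 1 GB)
1 GB → drive 5 (remaining 0 GB)
1 GB → drive 6 (remaining 1 GB)
1 GB → drive 6 (remaining 0 GB)
Final drives: [6,2] [6,2] [6,2] [6,2] [6,1,1] [6,1,1] [6] [5] [5] [5].

10 drives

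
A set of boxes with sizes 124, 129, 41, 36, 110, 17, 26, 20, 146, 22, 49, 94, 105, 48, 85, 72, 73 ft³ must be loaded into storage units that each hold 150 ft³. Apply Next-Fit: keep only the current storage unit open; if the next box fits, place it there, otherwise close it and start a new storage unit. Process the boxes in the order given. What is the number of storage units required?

11

Put 124 ft³ in storage unit 1; 26 ft³ remain.
Put 129 ft³ in storage unit 2; 21 ft³ remain.
Put 41 ft³ in storage unit 3; 109 ft³ remain.
Put 36 ft³ in storage unit 3; 73 ft³ remain.
Put 110 ft³ in storage unit 4; 40 ft³ remain.
Put 17 ft³ in storage unit 4; 23 ft³ remain.
Put 26 ft³ in storage unit 5; 124 ft³ remain.
Put 20 ft³ in storage unit 5; 104 ft³ remain.
Put 146 ft³ in storage unit 6; 4 ft³ remain.
Put 22 ft³ in storage unit 7; 128 ft³ remain.
Put 49 ft³ in storage unit 7; 79 ft³ remain.
Put 94 ft³ in storage unit 8; 56 ft³ remain.
Put 105 ft³ in storage unit 9; 45 ft³ remain.
Put 48 ft³ in storage unit 10; 102 ft³ remain.
Put 85 ft³ in storage unit 10; 17 ft³ remain.
Put 72 ft³ in storage unit 11; 78 ft³ remain.
Put 73 ft³ in storage unit 11; 5 ft³ remain.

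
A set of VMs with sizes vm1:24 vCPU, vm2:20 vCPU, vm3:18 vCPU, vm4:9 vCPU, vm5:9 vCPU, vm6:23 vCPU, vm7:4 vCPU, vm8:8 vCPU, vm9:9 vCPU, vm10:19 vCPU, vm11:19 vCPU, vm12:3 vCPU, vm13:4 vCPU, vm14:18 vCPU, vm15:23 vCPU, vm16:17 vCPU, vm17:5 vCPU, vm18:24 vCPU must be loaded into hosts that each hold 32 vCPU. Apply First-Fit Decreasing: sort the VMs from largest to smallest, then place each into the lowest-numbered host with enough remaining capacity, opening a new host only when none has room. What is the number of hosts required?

10

Sorted descending: 24, 24, 23, 23, 20, 19, 19, 18, 18, 17, 9, 9, 9, 8, 5, 4, 4, 3.
host 1: place 24 vCPU, 8 vCPU left
host 2: place 24 vCPU, 8 vCPU left
host 3: place 23 vCPU, 9 vCPU left
host 4: place 23 vCPU, 9 vCPU left
host 5: place 20 vCPU, 12 vCPU left
host 6: place 19 vCPU, 13 vCPU left
host 7: place 19 vCPU, 13 vCPU left
host 8: place 18 vCPU, 14 vCPU left
host 9: place 18 vCPU, 14 vCPU left
host 10: place 17 vCPU, 15 vCPU left
host 3: place 9 vCPU, 0 vCPU left
host 4: place 9 vCPU, 0 vCPU left
host 5: place 9 vCPU, 3 vCPU left
host 1: place 8 vCPU, 0 vCPU left
host 2: place 5 vCPU, 3 vCPU left
host 6: place 4 vCPU, 9 vCPU left
host 6: place 4 vCPU, 5 vCPU left
host 2: place 3 vCPU, 0 vCPU left
Final hosts: [24,8] [24,5,3] [23,9] [23,9] [20,9] [19,4,4] [19] [18] [18] [17].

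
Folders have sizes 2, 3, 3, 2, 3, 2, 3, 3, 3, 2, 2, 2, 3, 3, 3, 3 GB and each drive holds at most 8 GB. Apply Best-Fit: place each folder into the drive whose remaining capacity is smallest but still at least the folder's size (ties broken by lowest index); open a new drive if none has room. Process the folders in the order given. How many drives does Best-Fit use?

6 drives

2 GB → drive 1 (remaining 6 GB)
3 GB → drive 1 (remaining 3 GB)
3 GB → drive 1 (remaining 0 GB)
2 GB → drive 2 (remaining 6 GB)
3 GB → drive 2 (remaining 3 GB)
2 GB → drive 2 (remaining 1 GB)
3 GB → drive 3 (remaining 5 GB)
3 GB → drive 3 (remaining 2 GB)
3 GB → drive 4 (remaining 5 GB)
2 GB → drive 3 (remaining 0 GB)
2 GB → drive 4 (remaining 3 GB)
2 GB → drive 4 (remaining 1 GB)
3 GB → drive 5 (remaining 5 GB)
3 GB → drive 5 (remaining 2 GB)
3 GB → drive 6 (remaining 5 GB)
3 GB → drive 6 (remaining 2 GB)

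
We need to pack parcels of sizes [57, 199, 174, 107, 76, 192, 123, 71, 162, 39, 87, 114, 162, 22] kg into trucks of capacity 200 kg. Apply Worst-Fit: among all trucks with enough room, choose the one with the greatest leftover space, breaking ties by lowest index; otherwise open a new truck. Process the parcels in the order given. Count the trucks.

truck 1: place 57 kg, 143 kg left
truck 2: place 199 kg, 1 kg left
truck 3: place 174 kg, 26 kg left
truck 1: place 107 kg, 36 kg left
truck 4: place 76 kg, 124 kg left
truck 5: place 192 kg, 8 kg left
truck 4: place 123 kg, 1 kg left
truck 6: place 71 kg, 129 kg left
truck 7: place 162 kg, 38 kg left
truck 6: place 39 kg, 90 kg left
truck 6: place 87 kg, 3 kg left
truck 8: place 114 kg, 86 kg left
truck 9: place 162 kg, 38 kg left
truck 8: place 22 kg, 64 kg left

9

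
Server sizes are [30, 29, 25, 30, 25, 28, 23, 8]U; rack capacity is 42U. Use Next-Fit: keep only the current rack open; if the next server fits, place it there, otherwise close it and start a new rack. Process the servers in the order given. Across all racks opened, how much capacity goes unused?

96

30U → rack 1 (remaining 12U)
29U → rack 2 (remaining 13U)
25U → rack 3 (remaining 17U)
30U → rack 4 (remaining 12U)
25U → rack 5 (remaining 17U)
28U → rack 6 (remaining 14U)
23U → rack 7 (remaining 19U)
8U → rack 7 (remaining 11U)
7 racks × 42U = 294U; used 198U; unused 96U.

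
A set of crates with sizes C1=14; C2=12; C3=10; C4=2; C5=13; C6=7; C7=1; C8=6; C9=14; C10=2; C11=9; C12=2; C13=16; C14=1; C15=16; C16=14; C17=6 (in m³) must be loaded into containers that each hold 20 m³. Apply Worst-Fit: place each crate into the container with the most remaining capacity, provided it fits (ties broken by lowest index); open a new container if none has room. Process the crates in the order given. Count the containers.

Put C1 (14 m³) in container 1; 6 m³ remain.
Put C2 (12 m³) in container 2; 8 m³ remain.
Put C3 (10 m³) in container 3; 10 m³ remain.
Put C4 (2 m³) in container 3; 8 m³ remain.
Put C5 (13 m³) in container 4; 7 m³ remain.
Put C6 (7 m³) in container 2; 1 m³ remain.
Put C7 (1 m³) in container 3; 7 m³ remain.
Put C8 (6 m³) in container 3; 1 m³ remain.
Put C9 (14 m³) in container 5; 6 m³ remain.
Put C10 (2 m³) in container 4; 5 m³ remain.
Put C11 (9 m³) in container 6; 11 m³ remain.
Put C12 (2 m³) in container 6; 9 m³ remain.
Put C13 (16 m³) in container 7; 4 m³ remain.
Put C14 (1 m³) in container 6; 8 m³ remain.
Put C15 (16 m³) in container 8; 4 m³ remain.
Put C16 (14 m³) in container 9; 6 m³ remain.
Put C17 (6 m³) in container 6; 2 m³ remain.

9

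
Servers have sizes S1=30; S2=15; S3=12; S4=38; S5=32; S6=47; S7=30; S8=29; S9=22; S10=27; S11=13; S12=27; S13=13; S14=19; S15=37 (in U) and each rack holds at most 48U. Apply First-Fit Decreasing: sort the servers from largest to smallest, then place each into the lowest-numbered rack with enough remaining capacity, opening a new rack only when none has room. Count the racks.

10

Sorted descending: 47, 38, 37, 32, 30, 30, 29, 27, 27, 22, 19, 15, 13, 13, 12.
rack 1: place 47U, 1U left
rack 2: place 38U, 10U left
rack 3: place 37U, 11U left
rack 4: place 32U, 16U left
rack 5: place 30U, 18U left
rack 6: place 30U, 18U left
rack 7: place 29U, 19U left
rack 8: place 27U, 21U left
rack 9: place 27U, 21U left
rack 10: place 22U, 26U left
rack 7: place 19U, 0U left
rack 4: place 15U, 1U left
rack 5: place 13U, 5U left
rack 6: place 13U, 5U left
rack 8: place 12U, 9U left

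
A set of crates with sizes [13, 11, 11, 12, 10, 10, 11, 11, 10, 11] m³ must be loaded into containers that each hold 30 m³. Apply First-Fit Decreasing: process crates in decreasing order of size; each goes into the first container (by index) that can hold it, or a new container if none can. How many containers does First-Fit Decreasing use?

5

Sorted descending: 13, 12, 11, 11, 11, 11, 11, 10, 10, 10.
13 m³ → container 1 (remaining 17 m³)
12 m³ → container 1 (remaining 5 m³)
11 m³ → container 2 (remaining 19 m³)
11 m³ → container 2 (remaining 8 m³)
11 m³ → container 3 (remaining 19 m³)
11 m³ → container 3 (remaining 8 m³)
11 m³ → container 4 (remaining 19 m³)
10 m³ → container 4 (remaining 9 m³)
10 m³ → container 5 (remaining 20 m³)
10 m³ → container 5 (remaining 10 m³)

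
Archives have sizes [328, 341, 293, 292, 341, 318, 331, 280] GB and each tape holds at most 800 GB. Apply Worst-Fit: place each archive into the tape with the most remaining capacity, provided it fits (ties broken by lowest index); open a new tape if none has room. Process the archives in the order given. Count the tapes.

tape 1: place 328 GB, 472 GB left
tape 1: place 341 GB, 131 GB left
tape 2: place 293 GB, 507 GB left
tape 2: place 292 GB, 215 GB left
tape 3: place 341 GB, 459 GB left
tape 3: place 318 GB, 141 GB left
tape 4: place 331 GB, 469 GB left
tape 4: place 280 GB, 189 GB left
Final tapes: [328,341] [293,292] [341,318] [331,280].

4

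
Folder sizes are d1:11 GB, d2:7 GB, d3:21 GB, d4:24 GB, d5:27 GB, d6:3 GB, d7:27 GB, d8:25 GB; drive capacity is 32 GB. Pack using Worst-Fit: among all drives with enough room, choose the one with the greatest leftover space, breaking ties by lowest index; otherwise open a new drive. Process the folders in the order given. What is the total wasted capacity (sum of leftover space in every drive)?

Put d1 (11 GB) in drive 1; 21 GB remain.
Put d2 (7 GB) in drive 1; 14 GB remain.
Put d3 (21 GB) in drive 2; 11 GB remain.
Put d4 (24 GB) in drive 3; 8 GB remain.
Put d5 (27 GB) in drive 4; 5 GB remain.
Put d6 (3 GB) in drive 1; 11 GB remain.
Put d7 (27 GB) in drive 5; 5 GB remain.
Put d8 (25 GB) in drive 6; 7 GB remain.
6 drives × 32 GB = 192 GB; used 145 GB; unused 47 GB.

47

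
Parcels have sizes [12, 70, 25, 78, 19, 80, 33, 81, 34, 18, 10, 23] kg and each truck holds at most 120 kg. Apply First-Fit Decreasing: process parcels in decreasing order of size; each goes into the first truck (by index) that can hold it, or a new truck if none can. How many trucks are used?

5

Sorted descending: 81, 80, 78, 70, 34, 33, 25, 23, 19, 18, 12, 10.
81 kg → truck 1 (remaining 39 kg)
80 kg → truck 2 (remaining 40 kg)
78 kg → truck 3 (remaining 42 kg)
70 kg → truck 4 (remaining 50 kg)
34 kg → truck 1 (remaining 5 kg)
33 kg → truck 2 (remaining 7 kg)
25 kg → truck 3 (remaining 17 kg)
23 kg → truck 4 (remaining 27 kg)
19 kg → truck 4 (remaining 8 kg)
18 kg → truck 5 (remaining 102 kg)
12 kg → truck 3 (remaining 5 kg)
10 kg → truck 5 (remaining 92 kg)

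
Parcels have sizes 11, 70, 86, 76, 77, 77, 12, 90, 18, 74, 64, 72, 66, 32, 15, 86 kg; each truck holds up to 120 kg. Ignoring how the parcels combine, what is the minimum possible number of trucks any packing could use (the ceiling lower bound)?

Total size = 11 + 70 + 86 + 76 + 77 + 77 + 12 + 90 + 18 + 74 + 64 + 72 + 66 + 32 + 15 + 86 = 926 kg.
⌈926 / 120⌉ = 8.

8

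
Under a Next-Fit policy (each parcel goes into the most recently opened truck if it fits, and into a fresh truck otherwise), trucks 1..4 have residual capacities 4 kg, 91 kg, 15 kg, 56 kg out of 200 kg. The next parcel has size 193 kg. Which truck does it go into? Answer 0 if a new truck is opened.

Next-Fit only looks at truck 4, which has 56 kg free.
193 kg does not fit, so a new truck is opened.

0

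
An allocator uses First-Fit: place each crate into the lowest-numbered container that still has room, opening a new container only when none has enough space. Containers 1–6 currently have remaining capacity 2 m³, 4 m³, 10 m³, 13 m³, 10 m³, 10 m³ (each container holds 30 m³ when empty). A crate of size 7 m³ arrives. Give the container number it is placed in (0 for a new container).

Containers with room: container 3 (10 m³), container 4 (13 m³), container 5 (10 m³), container 6 (10 m³).
The first with room is container 3.

3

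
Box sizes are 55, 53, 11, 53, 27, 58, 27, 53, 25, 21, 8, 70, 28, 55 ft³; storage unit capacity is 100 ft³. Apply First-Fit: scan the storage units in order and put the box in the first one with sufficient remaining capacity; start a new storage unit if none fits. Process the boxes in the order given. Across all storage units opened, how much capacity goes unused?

156

Put 55 ft³ in storage unit 1; 45 ft³ remain.
Put 53 ft³ in storage unit 2; 47 ft³ remain.
Put 11 ft³ in storage unit 1; 34 ft³ remain.
Put 53 ft³ in storage unit 3; 47 ft³ remain.
Put 27 ft³ in storage unit 1; 7 ft³ remain.
Put 58 ft³ in storage unit 4; 42 ft³ remain.
Put 27 ft³ in storage unit 2; 20 ft³ remain.
Put 53 ft³ in storage unit 5; 47 ft³ remain.
Put 25 ft³ in storage unit 3; 22 ft³ remain.
Put 21 ft³ in storage unit 3; 1 ft³ remain.
Put 8 ft³ in storage unit 2; 12 ft³ remain.
Put 70 ft³ in storage unit 6; 30 ft³ remain.
Put 28 ft³ in storage unit 4; 14 ft³ remain.
Put 55 ft³ in storage unit 7; 45 ft³ remain.
7 storage units × 100 ft³ = 700 ft³; used 544 ft³; unused 156 ft³.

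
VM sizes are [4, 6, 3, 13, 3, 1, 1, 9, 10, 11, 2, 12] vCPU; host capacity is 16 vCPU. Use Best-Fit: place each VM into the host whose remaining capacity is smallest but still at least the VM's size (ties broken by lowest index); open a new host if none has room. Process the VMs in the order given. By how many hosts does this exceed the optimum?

Best-Fit: [4,6,3,3] [13,1,1] [9] [10] [11,2] [12] → 6 hosts.
Total size 75 vCPU; any packing needs at least ⌈75/16⌉ = 5 hosts.
An optimal packing achieves that bound: [13,3] [12,4] [11,3,2] [10,6] [9,1,1] → 5 hosts.
Excess: 6 − 5 = 1.

1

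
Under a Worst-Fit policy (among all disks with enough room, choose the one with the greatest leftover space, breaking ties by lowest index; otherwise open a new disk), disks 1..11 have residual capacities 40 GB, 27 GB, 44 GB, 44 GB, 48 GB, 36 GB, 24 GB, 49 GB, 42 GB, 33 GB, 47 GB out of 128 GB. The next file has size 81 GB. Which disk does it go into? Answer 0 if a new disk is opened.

No disk has ≥ 81 GB free, so a new disk is opened.

0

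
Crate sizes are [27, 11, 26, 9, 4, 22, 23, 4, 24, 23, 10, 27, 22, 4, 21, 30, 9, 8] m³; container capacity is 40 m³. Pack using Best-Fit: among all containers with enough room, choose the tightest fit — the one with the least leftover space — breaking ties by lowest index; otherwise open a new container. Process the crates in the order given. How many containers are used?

10

27 m³ → container 1 (remaining 13 m³)
11 m³ → container 1 (remaining 2 m³)
26 m³ → container 2 (remaining 14 m³)
9 m³ → container 2 (remaining 5 m³)
4 m³ → container 2 (remaining 1 m³)
22 m³ → container 3 (remaining 18 m³)
23 m³ → container 4 (remaining 17 m³)
4 m³ → container 4 (remaining 13 m³)
24 m³ → container 5 (remaining 16 m³)
23 m³ → container 6 (remaining 17 m³)
10 m³ → container 4 (remaining 3 m³)
27 m³ → container 7 (remaining 13 m³)
22 m³ → container 8 (remaining 18 m³)
4 m³ → container 7 (remaining 9 m³)
21 m³ → container 9 (remaining 19 m³)
30 m³ → container 10 (remaining 10 m³)
9 m³ → container 7 (remaining 0 m³)
8 m³ → container 10 (remaining 2 m³)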